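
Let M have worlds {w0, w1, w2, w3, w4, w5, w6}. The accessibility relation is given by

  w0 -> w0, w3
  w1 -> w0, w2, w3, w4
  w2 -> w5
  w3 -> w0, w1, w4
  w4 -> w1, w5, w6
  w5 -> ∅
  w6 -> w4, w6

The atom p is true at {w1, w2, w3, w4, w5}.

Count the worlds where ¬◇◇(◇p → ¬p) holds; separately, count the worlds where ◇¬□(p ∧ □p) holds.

2 and 5

For ¬◇◇(◇p → ¬p):
w0: ◇◇(◇p → ¬p) is T. ✗
w1: ◇◇(◇p → ¬p) is T. ✗
w2: ◇◇(◇p → ¬p) is F. ✓
w3: ◇◇(◇p → ¬p) is T. ✗
w4: ◇◇(◇p → ¬p) is T. ✗
w5: ◇◇(◇p → ¬p) is F. ✓
w6: ◇◇(◇p → ¬p) is T. ✗
— 2 worlds.
For ◇¬□(p ∧ □p):
w0: successors {w0, w3}; ¬□(p ∧ □p) there: w0:T, w3:T. ✓
w1: successors {w0, w2, w3, w4}; ¬□(p ∧ □p) there: w0:T, w2:F, w3:T, w4:T. ✓
w2: successors {w5}; ¬□(p ∧ □p) there: w5:F. ✗
w3: successors {w0, w1, w4}; ¬□(p ∧ □p) there: w0:T, w1:T, w4:T. ✓
w4: successors {w1, w5, w6}; ¬□(p ∧ □p) there: w1:T, w5:F, w6:T. ✓
w5: no successors, so ◇¬□(p ∧ □p) fails. ✗
w6: successors {w4, w6}; ¬□(p ∧ □p) there: w4:T, w6:T. ✓
— 5 worlds.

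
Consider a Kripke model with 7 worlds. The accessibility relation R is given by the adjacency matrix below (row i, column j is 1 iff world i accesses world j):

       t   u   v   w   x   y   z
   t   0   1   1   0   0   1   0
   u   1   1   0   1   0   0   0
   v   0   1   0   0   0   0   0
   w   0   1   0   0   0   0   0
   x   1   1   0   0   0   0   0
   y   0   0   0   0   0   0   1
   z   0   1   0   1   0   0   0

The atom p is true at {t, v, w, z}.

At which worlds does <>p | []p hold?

t: <>p is T, []p is F. ✓
u: <>p is T, []p is F. ✓
v: <>p is F, []p is F. ✗
w: <>p is F, []p is F. ✗
x: <>p is T, []p is F. ✓
y: <>p is T, []p is T. ✓
z: <>p is T, []p is F. ✓

{t, u, x, y, z}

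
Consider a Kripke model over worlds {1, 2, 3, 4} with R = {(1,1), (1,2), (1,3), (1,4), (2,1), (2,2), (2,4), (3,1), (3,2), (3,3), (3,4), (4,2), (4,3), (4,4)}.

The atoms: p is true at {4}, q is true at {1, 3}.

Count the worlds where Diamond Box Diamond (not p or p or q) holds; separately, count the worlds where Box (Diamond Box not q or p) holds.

4 and 0

For Diamond Box Diamond (not p or p or q):
1: successors {1, 2, 3, 4}; Box Diamond (not p or p or q) there: 1:T, 2:T, 3:T, 4:T. ✓
2: successors {1, 2, 4}; Box Diamond (not p or p or q) there: 1:T, 2:T, 4:T. ✓
3: successors {1, 2, 3, 4}; Box Diamond (not p or p or q) there: 1:T, 2:T, 3:T, 4:T. ✓
4: successors {2, 3, 4}; Box Diamond (not p or p or q) there: 2:T, 3:T, 4:T. ✓
— 4 worlds.
For Box (Diamond Box not q or p):
1: successors {1, 2, 3, 4}; Diamond Box not q or p there: 1:F, 2:F, 3:F, 4:T. ✗
2: successors {1, 2, 4}; Diamond Box not q or p there: 1:F, 2:F, 4:T. ✗
3: successors {1, 2, 3, 4}; Diamond Box not q or p there: 1:F, 2:F, 3:F, 4:T. ✗
4: successors {2, 3, 4}; Diamond Box not q or p there: 2:F, 3:F, 4:T. ✗
— 0 worlds.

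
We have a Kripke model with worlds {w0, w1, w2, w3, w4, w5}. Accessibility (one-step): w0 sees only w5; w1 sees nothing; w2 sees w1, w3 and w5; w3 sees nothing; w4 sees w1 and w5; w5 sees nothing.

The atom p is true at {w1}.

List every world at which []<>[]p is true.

w0: successors {w5}; <>[]p there: w5:F. ✗
w1: no successors, so []<>[]p holds vacuously. ✓
w2: successors {w1, w3, w5}; <>[]p there: w1:F, w3:F, w5:F. ✗
w3: no successors, so []<>[]p holds vacuously. ✓
w4: successors {w1, w5}; <>[]p there: w1:F, w5:F. ✗
w5: no successors, so []<>[]p holds vacuously. ✓

{w1, w3, w5}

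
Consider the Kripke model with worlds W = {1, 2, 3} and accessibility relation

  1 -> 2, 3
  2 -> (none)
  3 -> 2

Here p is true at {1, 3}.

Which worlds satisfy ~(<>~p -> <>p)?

1: <>~p -> <>p is T. ✗
2: <>~p -> <>p is T. ✗
3: <>~p -> <>p is F. ✓

{3}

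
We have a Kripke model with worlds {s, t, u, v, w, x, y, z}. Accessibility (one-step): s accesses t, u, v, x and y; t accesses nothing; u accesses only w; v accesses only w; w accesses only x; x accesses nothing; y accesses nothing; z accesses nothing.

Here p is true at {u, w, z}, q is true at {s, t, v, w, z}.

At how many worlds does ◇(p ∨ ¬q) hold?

s: successors {t, u, v, x, y}; p ∨ ¬q there: t:F, u:T, v:F, x:T, y:T. ✓
t: no successors, so ◇(p ∨ ¬q) fails. ✗
u: successors {w}; p ∨ ¬q there: w:T. ✓
v: successors {w}; p ∨ ¬q there: w:T. ✓
w: successors {x}; p ∨ ¬q there: x:T. ✓
x: no successors, so ◇(p ∨ ¬q) fails. ✗
y: no successors, so ◇(p ∨ ¬q) fails. ✗
z: no successors, so ◇(p ∨ ¬q) fails. ✗
Satisfying worlds: {s, u, v, w}.

4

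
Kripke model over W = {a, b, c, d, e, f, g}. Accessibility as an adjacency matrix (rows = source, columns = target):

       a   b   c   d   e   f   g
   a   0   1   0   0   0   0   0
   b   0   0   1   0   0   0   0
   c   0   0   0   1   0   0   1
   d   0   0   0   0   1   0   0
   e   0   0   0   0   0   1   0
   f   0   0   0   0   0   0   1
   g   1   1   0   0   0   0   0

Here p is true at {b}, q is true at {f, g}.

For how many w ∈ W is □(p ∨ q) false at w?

4

a: successors {b}; p ∨ q there: b:T. ✓
b: successors {c}; p ∨ q there: c:F. ✗
c: successors {d, g}; p ∨ q there: d:F, g:T. ✗
d: successors {e}; p ∨ q there: e:F. ✗
e: successors {f}; p ∨ q there: f:T. ✓
f: successors {g}; p ∨ q there: g:T. ✓
g: successors {a, b}; p ∨ q there: a:F, b:T. ✗
Satisfying worlds: {a, e, f}.
So □(p ∨ q) fails at the other 4 worlds.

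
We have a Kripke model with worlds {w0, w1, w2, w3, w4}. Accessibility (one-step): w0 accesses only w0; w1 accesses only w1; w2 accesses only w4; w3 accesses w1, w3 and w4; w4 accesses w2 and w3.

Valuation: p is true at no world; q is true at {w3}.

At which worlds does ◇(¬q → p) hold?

w0: successors {w0}; ¬q → p there: w0:F. ✗
w1: successors {w1}; ¬q → p there: w1:F. ✗
w2: successors {w4}; ¬q → p there: w4:F. ✗
w3: successors {w1, w3, w4}; ¬q → p there: w1:F, w3:T, w4:F. ✓
w4: successors {w2, w3}; ¬q → p there: w2:F, w3:T. ✓

{w3, w4}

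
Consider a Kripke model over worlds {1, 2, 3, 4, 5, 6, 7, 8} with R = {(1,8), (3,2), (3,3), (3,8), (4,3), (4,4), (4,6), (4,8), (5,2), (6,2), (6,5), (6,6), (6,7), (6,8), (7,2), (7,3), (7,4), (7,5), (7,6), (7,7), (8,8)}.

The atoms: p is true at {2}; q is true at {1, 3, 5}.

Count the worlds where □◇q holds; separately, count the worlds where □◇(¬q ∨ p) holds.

1 and 4

For □◇q:
1: successors {8}; ◇q there: 8:F. ✗
2: no successors, so □◇q holds vacuously. ✓
3: successors {2, 3, 8}; ◇q there: 2:F, 3:T, 8:F. ✗
4: successors {3, 4, 6, 8}; ◇q there: 3:T, 4:T, 6:T, 8:F. ✗
5: successors {2}; ◇q there: 2:F. ✗
6: successors {2, 5, 6, 7, 8}; ◇q there: 2:F, 5:F, 6:T, 7:T, 8:F. ✗
7: successors {2, 3, 4, 5, 6, 7}; ◇q there: 2:F, 3:T, 4:T, 5:F, 6:T, 7:T. ✗
8: successors {8}; ◇q there: 8:F. ✗
— 1 world.
For □◇(¬q ∨ p):
1: successors {8}; ◇(¬q ∨ p) there: 8:T. ✓
2: no successors, so □◇(¬q ∨ p) holds vacuously. ✓
3: successors {2, 3, 8}; ◇(¬q ∨ p) there: 2:F, 3:T, 8:T. ✗
4: successors {3, 4, 6, 8}; ◇(¬q ∨ p) there: 3:T, 4:T, 6:T, 8:T. ✓
5: successors {2}; ◇(¬q ∨ p) there: 2:F. ✗
6: successors {2, 5, 6, 7, 8}; ◇(¬q ∨ p) there: 2:F, 5:T, 6:T, 7:T, 8:T. ✗
7: successors {2, 3, 4, 5, 6, 7}; ◇(¬q ∨ p) there: 2:F, 3:T, 4:T, 5:T, 6:T, 7:T. ✗
8: successors {8}; ◇(¬q ∨ p) there: 8:T. ✓
— 4 worlds.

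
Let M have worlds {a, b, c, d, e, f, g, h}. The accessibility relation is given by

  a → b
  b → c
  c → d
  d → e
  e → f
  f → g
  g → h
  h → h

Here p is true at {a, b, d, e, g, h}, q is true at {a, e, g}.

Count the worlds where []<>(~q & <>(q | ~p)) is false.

a: successors {b}; <>(~q & <>(q | ~p)) there: b:F. ✗
b: successors {c}; <>(~q & <>(q | ~p)) there: c:T. ✓
c: successors {d}; <>(~q & <>(q | ~p)) there: d:F. ✗
d: successors {e}; <>(~q & <>(q | ~p)) there: e:T. ✓
e: successors {f}; <>(~q & <>(q | ~p)) there: f:F. ✗
f: successors {g}; <>(~q & <>(q | ~p)) there: g:F. ✗
g: successors {h}; <>(~q & <>(q | ~p)) there: h:F. ✗
h: successors {h}; <>(~q & <>(q | ~p)) there: h:F. ✗
Satisfying worlds: {b, d}.
So []<>(~q & <>(q | ~p)) fails at the other 6 worlds.

6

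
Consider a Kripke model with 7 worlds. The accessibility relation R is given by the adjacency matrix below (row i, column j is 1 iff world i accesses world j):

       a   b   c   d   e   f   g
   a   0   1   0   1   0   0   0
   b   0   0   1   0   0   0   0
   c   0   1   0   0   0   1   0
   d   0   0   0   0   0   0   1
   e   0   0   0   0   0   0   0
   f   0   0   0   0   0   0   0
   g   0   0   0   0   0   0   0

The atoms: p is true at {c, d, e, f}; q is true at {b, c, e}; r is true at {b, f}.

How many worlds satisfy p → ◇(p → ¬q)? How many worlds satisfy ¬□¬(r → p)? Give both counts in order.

For p → ◇(p → ¬q):
a: p is F, ◇(p → ¬q) is T. ✓
b: p is F, ◇(p → ¬q) is F. ✓
c: p is T, ◇(p → ¬q) is T. ✓
d: p is T, ◇(p → ¬q) is T. ✓
e: p is T, ◇(p → ¬q) is F. ✗
f: p is T, ◇(p → ¬q) is F. ✗
g: p is F, ◇(p → ¬q) is F. ✓
— 5 worlds.
For ¬□¬(r → p):
a: □¬(r → p) is F. ✓
b: □¬(r → p) is F. ✓
c: □¬(r → p) is F. ✓
d: □¬(r → p) is F. ✓
e: □¬(r → p) is T. ✗
f: □¬(r → p) is T. ✗
g: □¬(r → p) is T. ✗
— 4 worlds.

5 and 4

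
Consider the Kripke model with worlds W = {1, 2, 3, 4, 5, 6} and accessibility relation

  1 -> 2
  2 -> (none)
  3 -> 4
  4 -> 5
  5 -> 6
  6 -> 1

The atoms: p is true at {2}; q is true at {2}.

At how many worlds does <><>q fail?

1: successors {2}; <>q there: 2:F. ✗
2: no successors, so <><>q fails. ✗
3: successors {4}; <>q there: 4:F. ✗
4: successors {5}; <>q there: 5:F. ✗
5: successors {6}; <>q there: 6:F. ✗
6: successors {1}; <>q there: 1:T. ✓
Satisfying worlds: {6}.
So <><>q fails at the other 5 worlds.

5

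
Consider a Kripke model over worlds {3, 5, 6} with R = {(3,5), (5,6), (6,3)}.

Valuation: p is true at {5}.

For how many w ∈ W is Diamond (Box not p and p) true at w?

3: successors {5}; Box not p and p there: 5:T. ✓
5: successors {6}; Box not p and p there: 6:F. ✗
6: successors {3}; Box not p and p there: 3:F. ✗
Satisfying worlds: {3}.

1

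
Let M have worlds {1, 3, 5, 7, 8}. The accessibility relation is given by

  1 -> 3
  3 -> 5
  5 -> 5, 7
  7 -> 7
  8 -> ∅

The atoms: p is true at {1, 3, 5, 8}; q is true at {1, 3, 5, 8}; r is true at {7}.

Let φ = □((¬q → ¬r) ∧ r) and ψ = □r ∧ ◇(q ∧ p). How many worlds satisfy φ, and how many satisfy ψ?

1 and 0

For □((¬q → ¬r) ∧ r):
1: successors {3}; (¬q → ¬r) ∧ r there: 3:F. ✗
3: successors {5}; (¬q → ¬r) ∧ r there: 5:F. ✗
5: successors {5, 7}; (¬q → ¬r) ∧ r there: 5:F, 7:F. ✗
7: successors {7}; (¬q → ¬r) ∧ r there: 7:F. ✗
8: no successors, so □((¬q → ¬r) ∧ r) holds vacuously. ✓
— 1 world.
For □r ∧ ◇(q ∧ p):
1: □r is F, ◇(q ∧ p) is T. ✗
3: □r is F, ◇(q ∧ p) is T. ✗
5: □r is F, ◇(q ∧ p) is T. ✗
7: □r is T, ◇(q ∧ p) is F. ✗
8: □r is T, ◇(q ∧ p) is F. ✗
— 0 worlds.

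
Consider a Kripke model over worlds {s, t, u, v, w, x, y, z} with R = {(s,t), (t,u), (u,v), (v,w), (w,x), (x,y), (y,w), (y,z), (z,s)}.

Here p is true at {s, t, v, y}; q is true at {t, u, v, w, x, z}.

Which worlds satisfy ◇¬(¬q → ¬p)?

{x, z}

s: successors {t}; ¬(¬q → ¬p) there: t:F. ✗
t: successors {u}; ¬(¬q → ¬p) there: u:F. ✗
u: successors {v}; ¬(¬q → ¬p) there: v:F. ✗
v: successors {w}; ¬(¬q → ¬p) there: w:F. ✗
w: successors {x}; ¬(¬q → ¬p) there: x:F. ✗
x: successors {y}; ¬(¬q → ¬p) there: y:T. ✓
y: successors {w, z}; ¬(¬q → ¬p) there: w:F, z:F. ✗
z: successors {s}; ¬(¬q → ¬p) there: s:T. ✓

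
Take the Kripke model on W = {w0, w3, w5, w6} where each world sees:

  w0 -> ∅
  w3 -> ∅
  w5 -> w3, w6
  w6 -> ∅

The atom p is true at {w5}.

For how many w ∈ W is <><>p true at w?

w0: no successors, so <><>p fails. ✗
w3: no successors, so <><>p fails. ✗
w5: successors {w3, w6}; <>p there: w3:F, w6:F. ✗
w6: no successors, so <><>p fails. ✗
Satisfying worlds: ∅.

0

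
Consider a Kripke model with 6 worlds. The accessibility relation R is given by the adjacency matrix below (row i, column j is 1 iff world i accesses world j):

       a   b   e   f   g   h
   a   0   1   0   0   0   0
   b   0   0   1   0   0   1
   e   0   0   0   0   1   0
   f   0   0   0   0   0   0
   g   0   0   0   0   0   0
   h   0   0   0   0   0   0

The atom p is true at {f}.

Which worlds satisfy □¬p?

a: successors {b}; ¬p there: b:T. ✓
b: successors {e, h}; ¬p there: e:T, h:T. ✓
e: successors {g}; ¬p there: g:T. ✓
f: no successors, so □¬p holds vacuously. ✓
g: no successors, so □¬p holds vacuously. ✓
h: no successors, so □¬p holds vacuously. ✓

{a, b, e, f, g, h}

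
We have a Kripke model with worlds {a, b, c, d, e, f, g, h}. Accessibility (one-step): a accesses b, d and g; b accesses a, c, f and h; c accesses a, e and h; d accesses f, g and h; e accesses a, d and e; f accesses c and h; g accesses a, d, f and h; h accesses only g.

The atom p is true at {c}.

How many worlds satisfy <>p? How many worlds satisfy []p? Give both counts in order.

2 and 0

For <>p:
a: successors {b, d, g}; p there: b:F, d:F, g:F. ✗
b: successors {a, c, f, h}; p there: a:F, c:T, f:F, h:F. ✓
c: successors {a, e, h}; p there: a:F, e:F, h:F. ✗
d: successors {f, g, h}; p there: f:F, g:F, h:F. ✗
e: successors {a, d, e}; p there: a:F, d:F, e:F. ✗
f: successors {c, h}; p there: c:T, h:F. ✓
g: successors {a, d, f, h}; p there: a:F, d:F, f:F, h:F. ✗
h: successors {g}; p there: g:F. ✗
— 2 worlds.
For []p:
a: successors {b, d, g}; p there: b:F, d:F, g:F. ✗
b: successors {a, c, f, h}; p there: a:F, c:T, f:F, h:F. ✗
c: successors {a, e, h}; p there: a:F, e:F, h:F. ✗
d: successors {f, g, h}; p there: f:F, g:F, h:F. ✗
e: successors {a, d, e}; p there: a:F, d:F, e:F. ✗
f: successors {c, h}; p there: c:T, h:F. ✗
g: successors {a, d, f, h}; p there: a:F, d:F, f:F, h:F. ✗
h: successors {g}; p there: g:F. ✗
— 0 worlds.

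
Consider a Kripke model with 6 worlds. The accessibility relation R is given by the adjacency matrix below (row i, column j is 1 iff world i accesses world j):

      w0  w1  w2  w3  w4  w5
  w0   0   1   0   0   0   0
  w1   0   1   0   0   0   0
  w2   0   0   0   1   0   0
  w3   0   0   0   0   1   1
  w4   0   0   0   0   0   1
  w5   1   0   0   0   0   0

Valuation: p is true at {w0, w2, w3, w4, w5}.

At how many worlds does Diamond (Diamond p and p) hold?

w0: successors {w1}; Diamond p and p there: w1:F. ✗
w1: successors {w1}; Diamond p and p there: w1:F. ✗
w2: successors {w3}; Diamond p and p there: w3:T. ✓
w3: successors {w4, w5}; Diamond p and p there: w4:T, w5:T. ✓
w4: successors {w5}; Diamond p and p there: w5:T. ✓
w5: successors {w0}; Diamond p and p there: w0:F. ✗
Satisfying worlds: {w2, w3, w4}.

3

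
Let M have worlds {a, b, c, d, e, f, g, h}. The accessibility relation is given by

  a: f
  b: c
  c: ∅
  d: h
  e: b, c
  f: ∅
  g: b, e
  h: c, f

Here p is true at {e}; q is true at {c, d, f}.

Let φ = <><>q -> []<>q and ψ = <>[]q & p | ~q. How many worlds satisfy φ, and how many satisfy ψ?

7 and 5

For <><>q -> []<>q:
a: <><>q is F, []<>q is F. ✓
b: <><>q is F, []<>q is F. ✓
c: <><>q is F, []<>q is T. ✓
d: <><>q is T, []<>q is T. ✓
e: <><>q is T, []<>q is F. ✗
f: <><>q is F, []<>q is T. ✓
g: <><>q is T, []<>q is T. ✓
h: <><>q is F, []<>q is F. ✓
— 7 worlds.
For <>[]q & p | ~q:
a: <>[]q & p is F, ~q is T. ✓
b: <>[]q & p is F, ~q is T. ✓
c: <>[]q & p is F, ~q is F. ✗
d: <>[]q & p is F, ~q is F. ✗
e: <>[]q & p is T, ~q is T. ✓
f: <>[]q & p is F, ~q is F. ✗
g: <>[]q & p is F, ~q is T. ✓
h: <>[]q & p is F, ~q is T. ✓
— 5 worlds.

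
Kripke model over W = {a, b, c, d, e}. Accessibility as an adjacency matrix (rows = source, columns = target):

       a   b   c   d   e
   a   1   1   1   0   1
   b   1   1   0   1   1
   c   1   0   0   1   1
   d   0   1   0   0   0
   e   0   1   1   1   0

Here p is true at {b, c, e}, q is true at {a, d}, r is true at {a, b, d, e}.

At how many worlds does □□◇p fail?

a: successors {a, b, c, e}; □◇p there: a:T, b:T, c:T, e:T. ✓
b: successors {a, b, d, e}; □◇p there: a:T, b:T, d:T, e:T. ✓
c: successors {a, d, e}; □◇p there: a:T, d:T, e:T. ✓
d: successors {b}; □◇p there: b:T. ✓
e: successors {b, c, d}; □◇p there: b:T, c:T, d:T. ✓
Satisfying worlds: {a, b, c, d, e}.
So □□◇p fails at the other 0 worlds.

0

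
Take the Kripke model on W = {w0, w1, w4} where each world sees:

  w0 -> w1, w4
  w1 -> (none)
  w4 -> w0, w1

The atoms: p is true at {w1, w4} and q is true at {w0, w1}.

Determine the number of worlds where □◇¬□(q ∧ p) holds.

w0: successors {w1, w4}; ◇¬□(q ∧ p) there: w1:F, w4:T. ✗
w1: no successors, so □◇¬□(q ∧ p) holds vacuously. ✓
w4: successors {w0, w1}; ◇¬□(q ∧ p) there: w0:T, w1:F. ✗
Satisfying worlds: {w1}.

1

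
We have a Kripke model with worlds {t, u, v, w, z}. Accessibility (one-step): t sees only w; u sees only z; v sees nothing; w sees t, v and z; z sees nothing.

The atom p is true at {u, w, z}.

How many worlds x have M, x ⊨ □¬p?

t: successors {w}; ¬p there: w:F. ✗
u: successors {z}; ¬p there: z:F. ✗
v: no successors, so □¬p holds vacuously. ✓
w: successors {t, v, z}; ¬p there: t:T, v:T, z:F. ✗
z: no successors, so □¬p holds vacuously. ✓
Satisfying worlds: {v, z}.

2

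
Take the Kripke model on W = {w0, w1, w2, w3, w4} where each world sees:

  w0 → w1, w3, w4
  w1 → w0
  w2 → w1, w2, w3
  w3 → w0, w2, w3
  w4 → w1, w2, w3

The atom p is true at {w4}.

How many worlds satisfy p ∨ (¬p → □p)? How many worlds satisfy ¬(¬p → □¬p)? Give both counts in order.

For p ∨ (¬p → □p):
w0: p is F, ¬p → □p is F. ✗
w1: p is F, ¬p → □p is F. ✗
w2: p is F, ¬p → □p is F. ✗
w3: p is F, ¬p → □p is F. ✗
w4: p is T, ¬p → □p is T. ✓
— 1 world.
For ¬(¬p → □¬p):
w0: ¬p → □¬p is F. ✓
w1: ¬p → □¬p is T. ✗
w2: ¬p → □¬p is T. ✗
w3: ¬p → □¬p is T. ✗
w4: ¬p → □¬p is T. ✗
— 1 world.

1 and 1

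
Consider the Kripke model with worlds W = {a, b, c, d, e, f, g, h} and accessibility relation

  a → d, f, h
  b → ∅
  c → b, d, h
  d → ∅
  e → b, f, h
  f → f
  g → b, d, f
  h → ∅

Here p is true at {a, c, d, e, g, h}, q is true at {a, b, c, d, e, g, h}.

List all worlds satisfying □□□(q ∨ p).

{b, c, d, h}

a: successors {d, f, h}; □□(q ∨ p) there: d:T, f:F, h:T. ✗
b: no successors, so □□□(q ∨ p) holds vacuously. ✓
c: successors {b, d, h}; □□(q ∨ p) there: b:T, d:T, h:T. ✓
d: no successors, so □□□(q ∨ p) holds vacuously. ✓
e: successors {b, f, h}; □□(q ∨ p) there: b:T, f:F, h:T. ✗
f: successors {f}; □□(q ∨ p) there: f:F. ✗
g: successors {b, d, f}; □□(q ∨ p) there: b:T, d:T, f:F. ✗
h: no successors, so □□□(q ∨ p) holds vacuously. ✓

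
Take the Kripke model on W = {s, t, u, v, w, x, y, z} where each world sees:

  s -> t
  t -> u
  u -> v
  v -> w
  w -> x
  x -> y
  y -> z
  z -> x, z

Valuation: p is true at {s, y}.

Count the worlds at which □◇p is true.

s: successors {t}; ◇p there: t:F. ✗
t: successors {u}; ◇p there: u:F. ✗
u: successors {v}; ◇p there: v:F. ✗
v: successors {w}; ◇p there: w:F. ✗
w: successors {x}; ◇p there: x:T. ✓
x: successors {y}; ◇p there: y:F. ✗
y: successors {z}; ◇p there: z:F. ✗
z: successors {x, z}; ◇p there: x:T, z:F. ✗
Satisfying worlds: {w}.

1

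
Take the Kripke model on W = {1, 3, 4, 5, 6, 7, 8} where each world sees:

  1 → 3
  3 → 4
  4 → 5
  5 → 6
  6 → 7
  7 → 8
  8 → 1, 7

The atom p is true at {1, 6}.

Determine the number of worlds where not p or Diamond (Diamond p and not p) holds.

5

1: not p is F, Diamond (Diamond p and not p) is F. ✗
3: not p is T, Diamond (Diamond p and not p) is F. ✓
4: not p is T, Diamond (Diamond p and not p) is T. ✓
5: not p is T, Diamond (Diamond p and not p) is F. ✓
6: not p is F, Diamond (Diamond p and not p) is F. ✗
7: not p is T, Diamond (Diamond p and not p) is T. ✓
8: not p is T, Diamond (Diamond p and not p) is F. ✓
Satisfying worlds: {3, 4, 5, 7, 8}.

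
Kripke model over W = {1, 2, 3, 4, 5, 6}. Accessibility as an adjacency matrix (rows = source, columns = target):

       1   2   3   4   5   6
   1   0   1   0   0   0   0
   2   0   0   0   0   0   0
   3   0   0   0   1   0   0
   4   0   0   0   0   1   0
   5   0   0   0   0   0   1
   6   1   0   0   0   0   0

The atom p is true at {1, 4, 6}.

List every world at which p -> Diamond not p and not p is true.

1: p is T, Diamond not p and not p is F. ✗
2: p is F, Diamond not p and not p is F. ✓
3: p is F, Diamond not p and not p is F. ✓
4: p is T, Diamond not p and not p is F. ✗
5: p is F, Diamond not p and not p is F. ✓
6: p is T, Diamond not p and not p is F. ✗

{2, 3, 5}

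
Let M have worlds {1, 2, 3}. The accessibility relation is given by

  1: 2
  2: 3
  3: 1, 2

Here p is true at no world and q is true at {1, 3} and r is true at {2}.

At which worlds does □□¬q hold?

1: successors {2}; □¬q there: 2:F. ✗
2: successors {3}; □¬q there: 3:F. ✗
3: successors {1, 2}; □¬q there: 1:T, 2:F. ✗

∅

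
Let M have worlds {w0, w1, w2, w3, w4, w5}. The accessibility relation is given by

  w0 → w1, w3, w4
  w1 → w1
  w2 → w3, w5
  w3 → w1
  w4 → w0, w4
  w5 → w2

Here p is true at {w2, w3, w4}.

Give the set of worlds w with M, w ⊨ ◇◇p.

w0: successors {w1, w3, w4}; ◇p there: w1:F, w3:F, w4:T. ✓
w1: successors {w1}; ◇p there: w1:F. ✗
w2: successors {w3, w5}; ◇p there: w3:F, w5:T. ✓
w3: successors {w1}; ◇p there: w1:F. ✗
w4: successors {w0, w4}; ◇p there: w0:T, w4:T. ✓
w5: successors {w2}; ◇p there: w2:T. ✓

{w0, w2, w4, w5}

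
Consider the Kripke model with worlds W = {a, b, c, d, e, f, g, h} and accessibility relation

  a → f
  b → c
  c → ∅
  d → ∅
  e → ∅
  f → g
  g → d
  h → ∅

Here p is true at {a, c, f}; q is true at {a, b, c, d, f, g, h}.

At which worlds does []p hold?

{a, b, c, d, e, h}

a: successors {f}; p there: f:T. ✓
b: successors {c}; p there: c:T. ✓
c: no successors, so []p holds vacuously. ✓
d: no successors, so []p holds vacuously. ✓
e: no successors, so []p holds vacuously. ✓
f: successors {g}; p there: g:F. ✗
g: successors {d}; p there: d:F. ✗
h: no successors, so []p holds vacuously. ✓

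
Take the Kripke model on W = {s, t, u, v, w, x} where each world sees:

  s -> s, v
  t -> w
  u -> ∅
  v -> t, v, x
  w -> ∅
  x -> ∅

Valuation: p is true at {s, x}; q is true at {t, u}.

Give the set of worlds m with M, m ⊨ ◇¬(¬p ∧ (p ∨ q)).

{s, t, v}

s: successors {s, v}; ¬(¬p ∧ (p ∨ q)) there: s:T, v:T. ✓
t: successors {w}; ¬(¬p ∧ (p ∨ q)) there: w:T. ✓
u: no successors, so ◇¬(¬p ∧ (p ∨ q)) fails. ✗
v: successors {t, v, x}; ¬(¬p ∧ (p ∨ q)) there: t:F, v:T, x:T. ✓
w: no successors, so ◇¬(¬p ∧ (p ∨ q)) fails. ✗
x: no successors, so ◇¬(¬p ∧ (p ∨ q)) fails. ✗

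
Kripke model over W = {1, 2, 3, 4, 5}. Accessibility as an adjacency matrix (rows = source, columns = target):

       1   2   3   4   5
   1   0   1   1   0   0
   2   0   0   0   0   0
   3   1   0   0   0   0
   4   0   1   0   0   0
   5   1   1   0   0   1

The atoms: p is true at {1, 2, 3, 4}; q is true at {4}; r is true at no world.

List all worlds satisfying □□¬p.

{2, 4}

1: successors {2, 3}; □¬p there: 2:T, 3:F. ✗
2: no successors, so □□¬p holds vacuously. ✓
3: successors {1}; □¬p there: 1:F. ✗
4: successors {2}; □¬p there: 2:T. ✓
5: successors {1, 2, 5}; □¬p there: 1:F, 2:T, 5:F. ✗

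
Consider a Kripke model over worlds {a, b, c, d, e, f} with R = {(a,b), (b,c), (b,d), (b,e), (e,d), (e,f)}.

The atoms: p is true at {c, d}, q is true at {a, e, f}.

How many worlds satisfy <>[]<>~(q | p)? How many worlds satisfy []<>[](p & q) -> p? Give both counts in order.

For <>[]<>~(q | p):
a: successors {b}; []<>~(q | p) there: b:F. ✗
b: successors {c, d, e}; []<>~(q | p) there: c:T, d:T, e:F. ✓
c: no successors, so <>[]<>~(q | p) fails. ✗
d: no successors, so <>[]<>~(q | p) fails. ✗
e: successors {d, f}; []<>~(q | p) there: d:T, f:T. ✓
f: no successors, so <>[]<>~(q | p) fails. ✗
— 2 worlds.
For []<>[](p & q) -> p:
a: []<>[](p & q) is T, p is F. ✗
b: []<>[](p & q) is F, p is F. ✓
c: []<>[](p & q) is T, p is T. ✓
d: []<>[](p & q) is T, p is T. ✓
e: []<>[](p & q) is F, p is F. ✓
f: []<>[](p & q) is T, p is F. ✗
— 4 worlds.

2 and 4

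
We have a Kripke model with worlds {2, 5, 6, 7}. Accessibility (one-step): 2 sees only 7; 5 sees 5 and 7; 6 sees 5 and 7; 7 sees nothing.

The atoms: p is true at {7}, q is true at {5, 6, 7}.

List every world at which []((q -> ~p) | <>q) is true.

{7}

2: successors {7}; (q -> ~p) | <>q there: 7:F. ✗
5: successors {5, 7}; (q -> ~p) | <>q there: 5:T, 7:F. ✗
6: successors {5, 7}; (q -> ~p) | <>q there: 5:T, 7:F. ✗
7: no successors, so []((q -> ~p) | <>q) holds vacuously. ✓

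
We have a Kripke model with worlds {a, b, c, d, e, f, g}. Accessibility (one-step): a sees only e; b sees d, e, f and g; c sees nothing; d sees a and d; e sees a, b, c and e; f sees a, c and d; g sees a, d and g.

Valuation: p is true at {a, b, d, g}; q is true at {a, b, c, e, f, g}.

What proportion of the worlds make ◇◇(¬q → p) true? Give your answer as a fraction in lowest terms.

6/7

a: successors {e}; ◇(¬q → p) there: e:T. ✓
b: successors {d, e, f, g}; ◇(¬q → p) there: d:T, e:T, f:T, g:T. ✓
c: no successors, so ◇◇(¬q → p) fails. ✗
d: successors {a, d}; ◇(¬q → p) there: a:T, d:T. ✓
e: successors {a, b, c, e}; ◇(¬q → p) there: a:T, b:T, c:F, e:T. ✓
f: successors {a, c, d}; ◇(¬q → p) there: a:T, c:F, d:T. ✓
g: successors {a, d, g}; ◇(¬q → p) there: a:T, d:T, g:T. ✓
That's 6 of 7 worlds, so 6/7.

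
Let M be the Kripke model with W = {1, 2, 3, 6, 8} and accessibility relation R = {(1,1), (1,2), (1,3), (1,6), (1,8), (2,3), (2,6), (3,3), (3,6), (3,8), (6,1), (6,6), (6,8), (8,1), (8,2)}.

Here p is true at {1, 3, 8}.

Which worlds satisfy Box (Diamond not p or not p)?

{1, 2, 3, 6, 8}

1: successors {1, 2, 3, 6, 8}; Diamond not p or not p there: 1:T, 2:T, 3:T, 6:T, 8:T. ✓
2: successors {3, 6}; Diamond not p or not p there: 3:T, 6:T. ✓
3: successors {3, 6, 8}; Diamond not p or not p there: 3:T, 6:T, 8:T. ✓
6: successors {1, 6, 8}; Diamond not p or not p there: 1:T, 6:T, 8:T. ✓
8: successors {1, 2}; Diamond not p or not p there: 1:T, 2:T. ✓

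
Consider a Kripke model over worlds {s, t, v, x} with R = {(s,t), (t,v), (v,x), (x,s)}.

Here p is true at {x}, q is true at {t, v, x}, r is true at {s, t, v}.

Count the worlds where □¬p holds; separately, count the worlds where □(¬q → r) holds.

3 and 4

For □¬p:
s: successors {t}; ¬p there: t:T. ✓
t: successors {v}; ¬p there: v:T. ✓
v: successors {x}; ¬p there: x:F. ✗
x: successors {s}; ¬p there: s:T. ✓
— 3 worlds.
For □(¬q → r):
s: successors {t}; ¬q → r there: t:T. ✓
t: successors {v}; ¬q → r there: v:T. ✓
v: successors {x}; ¬q → r there: x:T. ✓
x: successors {s}; ¬q → r there: s:T. ✓
— 4 worlds.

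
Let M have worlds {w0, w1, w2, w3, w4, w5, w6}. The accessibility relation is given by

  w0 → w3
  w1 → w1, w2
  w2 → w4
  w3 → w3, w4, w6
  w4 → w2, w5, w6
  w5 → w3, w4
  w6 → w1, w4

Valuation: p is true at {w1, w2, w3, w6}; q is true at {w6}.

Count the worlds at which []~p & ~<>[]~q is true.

w0: []~p is F, ~<>[]~q is T. ✗
w1: []~p is F, ~<>[]~q is F. ✗
w2: []~p is T, ~<>[]~q is T. ✓
w3: []~p is F, ~<>[]~q is F. ✗
w4: []~p is F, ~<>[]~q is F. ✗
w5: []~p is F, ~<>[]~q is T. ✗
w6: []~p is F, ~<>[]~q is F. ✗
Satisfying worlds: {w2}.

1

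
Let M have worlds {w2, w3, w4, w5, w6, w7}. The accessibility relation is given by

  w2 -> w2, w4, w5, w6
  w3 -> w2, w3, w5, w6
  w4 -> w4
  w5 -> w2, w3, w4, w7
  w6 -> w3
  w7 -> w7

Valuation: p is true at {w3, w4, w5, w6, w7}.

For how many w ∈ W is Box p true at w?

w2: successors {w2, w4, w5, w6}; p there: w2:F, w4:T, w5:T, w6:T. ✗
w3: successors {w2, w3, w5, w6}; p there: w2:F, w3:T, w5:T, w6:T. ✗
w4: successors {w4}; p there: w4:T. ✓
w5: successors {w2, w3, w4, w7}; p there: w2:F, w3:T, w4:T, w7:T. ✗
w6: successors {w3}; p there: w3:T. ✓
w7: successors {w7}; p there: w7:T. ✓
Satisfying worlds: {w4, w6, w7}.

3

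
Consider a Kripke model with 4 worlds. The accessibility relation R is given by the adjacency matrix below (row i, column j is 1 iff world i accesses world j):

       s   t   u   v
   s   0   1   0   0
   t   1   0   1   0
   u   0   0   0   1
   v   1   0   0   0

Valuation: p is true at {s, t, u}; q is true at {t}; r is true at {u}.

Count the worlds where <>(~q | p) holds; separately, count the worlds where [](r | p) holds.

For <>(~q | p):
s: successors {t}; ~q | p there: t:T. ✓
t: successors {s, u}; ~q | p there: s:T, u:T. ✓
u: successors {v}; ~q | p there: v:T. ✓
v: successors {s}; ~q | p there: s:T. ✓
— 4 worlds.
For [](r | p):
s: successors {t}; r | p there: t:T. ✓
t: successors {s, u}; r | p there: s:T, u:T. ✓
u: successors {v}; r | p there: v:F. ✗
v: successors {s}; r | p there: s:T. ✓
— 3 worlds.

4 and 3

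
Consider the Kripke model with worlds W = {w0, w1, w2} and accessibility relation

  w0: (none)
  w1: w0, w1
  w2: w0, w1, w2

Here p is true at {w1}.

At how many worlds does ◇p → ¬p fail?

w0: ◇p is F, ¬p is T. ✓
w1: ◇p is T, ¬p is F. ✗
w2: ◇p is T, ¬p is T. ✓
Satisfying worlds: {w0, w2}.
So ◇p → ¬p fails at the other 1 world.

1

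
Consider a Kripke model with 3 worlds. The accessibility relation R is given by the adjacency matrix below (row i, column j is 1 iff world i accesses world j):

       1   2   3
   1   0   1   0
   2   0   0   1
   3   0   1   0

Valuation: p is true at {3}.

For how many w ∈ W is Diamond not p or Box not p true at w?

1: Diamond not p is T, Box not p is T. ✓
2: Diamond not p is F, Box not p is F. ✗
3: Diamond not p is T, Box not p is T. ✓
Satisfying worlds: {1, 3}.

2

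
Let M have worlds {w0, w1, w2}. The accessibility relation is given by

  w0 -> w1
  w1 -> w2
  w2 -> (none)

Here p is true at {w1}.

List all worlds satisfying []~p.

w0: successors {w1}; ~p there: w1:F. ✗
w1: successors {w2}; ~p there: w2:T. ✓
w2: no successors, so []~p holds vacuously. ✓

{w1, w2}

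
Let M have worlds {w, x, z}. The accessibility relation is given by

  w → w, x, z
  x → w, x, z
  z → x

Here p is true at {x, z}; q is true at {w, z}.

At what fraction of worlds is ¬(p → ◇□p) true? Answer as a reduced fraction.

1/3

w: p → ◇□p is T. ✗
x: p → ◇□p is T. ✗
z: p → ◇□p is F. ✓
That's 1 of 3 worlds, so 1/3.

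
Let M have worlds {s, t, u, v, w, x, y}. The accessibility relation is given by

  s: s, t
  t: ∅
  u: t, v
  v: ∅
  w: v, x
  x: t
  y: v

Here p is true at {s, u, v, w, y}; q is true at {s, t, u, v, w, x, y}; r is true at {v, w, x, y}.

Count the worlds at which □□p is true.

s: successors {s, t}; □p there: s:F, t:T. ✗
t: no successors, so □□p holds vacuously. ✓
u: successors {t, v}; □p there: t:T, v:T. ✓
v: no successors, so □□p holds vacuously. ✓
w: successors {v, x}; □p there: v:T, x:F. ✗
x: successors {t}; □p there: t:T. ✓
y: successors {v}; □p there: v:T. ✓
Satisfying worlds: {t, u, v, x, y}.

5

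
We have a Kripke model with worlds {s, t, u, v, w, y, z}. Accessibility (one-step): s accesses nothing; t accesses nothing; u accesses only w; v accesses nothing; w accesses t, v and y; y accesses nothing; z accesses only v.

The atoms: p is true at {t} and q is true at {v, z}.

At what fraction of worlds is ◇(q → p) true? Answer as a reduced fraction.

s: no successors, so ◇(q → p) fails. ✗
t: no successors, so ◇(q → p) fails. ✗
u: successors {w}; q → p there: w:T. ✓
v: no successors, so ◇(q → p) fails. ✗
w: successors {t, v, y}; q → p there: t:T, v:F, y:T. ✓
y: no successors, so ◇(q → p) fails. ✗
z: successors {v}; q → p there: v:F. ✗
That's 2 of 7 worlds, so 2/7.

2/7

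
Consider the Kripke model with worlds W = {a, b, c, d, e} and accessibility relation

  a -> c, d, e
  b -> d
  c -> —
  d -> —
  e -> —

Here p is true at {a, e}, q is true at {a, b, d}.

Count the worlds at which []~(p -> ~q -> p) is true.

a: successors {c, d, e}; ~(p -> ~q -> p) there: c:F, d:F, e:F. ✗
b: successors {d}; ~(p -> ~q -> p) there: d:F. ✗
c: no successors, so []~(p -> ~q -> p) holds vacuously. ✓
d: no successors, so []~(p -> ~q -> p) holds vacuously. ✓
e: no successors, so []~(p -> ~q -> p) holds vacuously. ✓
Satisfying worlds: {c, d, e}.

3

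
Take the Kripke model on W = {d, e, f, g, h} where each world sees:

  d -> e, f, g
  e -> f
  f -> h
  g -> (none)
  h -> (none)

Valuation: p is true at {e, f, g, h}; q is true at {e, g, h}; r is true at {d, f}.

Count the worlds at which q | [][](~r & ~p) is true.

d: q is F, [][](~r & ~p) is F. ✗
e: q is T, [][](~r & ~p) is F. ✓
f: q is F, [][](~r & ~p) is T. ✓
g: q is T, [][](~r & ~p) is T. ✓
h: q is T, [][](~r & ~p) is T. ✓
Satisfying worlds: {e, f, g, h}.

4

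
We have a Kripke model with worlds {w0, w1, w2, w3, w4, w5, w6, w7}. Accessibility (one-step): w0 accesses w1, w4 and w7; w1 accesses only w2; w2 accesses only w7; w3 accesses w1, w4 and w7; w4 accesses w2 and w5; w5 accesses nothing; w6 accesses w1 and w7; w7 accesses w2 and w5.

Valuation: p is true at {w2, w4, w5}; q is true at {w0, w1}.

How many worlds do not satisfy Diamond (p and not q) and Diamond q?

6

w0: Diamond (p and not q) is T, Diamond q is T. ✓
w1: Diamond (p and not q) is T, Diamond q is F. ✗
w2: Diamond (p and not q) is F, Diamond q is F. ✗
w3: Diamond (p and not q) is T, Diamond q is T. ✓
w4: Diamond (p and not q) is T, Diamond q is F. ✗
w5: Diamond (p and not q) is F, Diamond q is F. ✗
w6: Diamond (p and not q) is F, Diamond q is T. ✗
w7: Diamond (p and not q) is T, Diamond q is F. ✗
Satisfying worlds: {w0, w3}.
So Diamond (p and not q) and Diamond q fails at the other 6 worlds.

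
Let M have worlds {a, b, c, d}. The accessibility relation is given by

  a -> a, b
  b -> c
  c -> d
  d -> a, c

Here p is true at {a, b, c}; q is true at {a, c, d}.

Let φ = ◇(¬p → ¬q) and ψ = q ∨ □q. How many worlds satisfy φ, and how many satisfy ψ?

For ◇(¬p → ¬q):
a: successors {a, b}; ¬p → ¬q there: a:T, b:T. ✓
b: successors {c}; ¬p → ¬q there: c:T. ✓
c: successors {d}; ¬p → ¬q there: d:F. ✗
d: successors {a, c}; ¬p → ¬q there: a:T, c:T. ✓
— 3 worlds.
For q ∨ □q:
a: q is T, □q is F. ✓
b: q is F, □q is T. ✓
c: q is T, □q is T. ✓
d: q is T, □q is T. ✓
— 4 worlds.

3 and 4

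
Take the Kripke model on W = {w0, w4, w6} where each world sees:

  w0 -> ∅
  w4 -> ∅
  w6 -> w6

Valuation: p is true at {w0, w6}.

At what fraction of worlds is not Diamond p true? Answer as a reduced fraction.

w0: Diamond p is F. ✓
w4: Diamond p is F. ✓
w6: Diamond p is T. ✗
That's 2 of 3 worlds, so 2/3.

2/3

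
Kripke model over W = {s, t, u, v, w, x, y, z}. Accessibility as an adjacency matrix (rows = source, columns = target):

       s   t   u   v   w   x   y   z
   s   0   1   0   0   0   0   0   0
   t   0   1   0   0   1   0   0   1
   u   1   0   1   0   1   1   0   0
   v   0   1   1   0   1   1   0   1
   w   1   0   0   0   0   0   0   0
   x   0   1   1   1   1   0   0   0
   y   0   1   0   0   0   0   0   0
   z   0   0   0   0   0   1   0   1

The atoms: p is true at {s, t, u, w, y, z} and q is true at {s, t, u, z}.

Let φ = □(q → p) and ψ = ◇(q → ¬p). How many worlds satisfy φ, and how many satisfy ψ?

For □(q → p):
s: successors {t}; q → p there: t:T. ✓
t: successors {t, w, z}; q → p there: t:T, w:T, z:T. ✓
u: successors {s, u, w, x}; q → p there: s:T, u:T, w:T, x:T. ✓
v: successors {t, u, w, x, z}; q → p there: t:T, u:T, w:T, x:T, z:T. ✓
w: successors {s}; q → p there: s:T. ✓
x: successors {t, u, v, w}; q → p there: t:T, u:T, v:T, w:T. ✓
y: successors {t}; q → p there: t:T. ✓
z: successors {x, z}; q → p there: x:T, z:T. ✓
— 8 worlds.
For ◇(q → ¬p):
s: successors {t}; q → ¬p there: t:F. ✗
t: successors {t, w, z}; q → ¬p there: t:F, w:T, z:F. ✓
u: successors {s, u, w, x}; q → ¬p there: s:F, u:F, w:T, x:T. ✓
v: successors {t, u, w, x, z}; q → ¬p there: t:F, u:F, w:T, x:T, z:F. ✓
w: successors {s}; q → ¬p there: s:F. ✗
x: successors {t, u, v, w}; q → ¬p there: t:F, u:F, v:T, w:T. ✓
y: successors {t}; q → ¬p there: t:F. ✗
z: successors {x, z}; q → ¬p there: x:T, z:F. ✓
— 5 worlds.

8 and 5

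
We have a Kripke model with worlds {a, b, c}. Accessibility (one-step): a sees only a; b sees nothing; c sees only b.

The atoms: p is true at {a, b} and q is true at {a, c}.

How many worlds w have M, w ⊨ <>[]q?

a: successors {a}; []q there: a:T. ✓
b: no successors, so <>[]q fails. ✗
c: successors {b}; []q there: b:T. ✓
Satisfying worlds: {a, c}.

2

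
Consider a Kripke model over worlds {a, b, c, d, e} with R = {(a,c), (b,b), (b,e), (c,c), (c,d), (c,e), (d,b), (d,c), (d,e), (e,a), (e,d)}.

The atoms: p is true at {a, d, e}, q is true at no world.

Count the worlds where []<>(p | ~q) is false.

0

a: successors {c}; <>(p | ~q) there: c:T. ✓
b: successors {b, e}; <>(p | ~q) there: b:T, e:T. ✓
c: successors {c, d, e}; <>(p | ~q) there: c:T, d:T, e:T. ✓
d: successors {b, c, e}; <>(p | ~q) there: b:T, c:T, e:T. ✓
e: successors {a, d}; <>(p | ~q) there: a:T, d:T. ✓
Satisfying worlds: {a, b, c, d, e}.
So []<>(p | ~q) fails at the other 0 worlds.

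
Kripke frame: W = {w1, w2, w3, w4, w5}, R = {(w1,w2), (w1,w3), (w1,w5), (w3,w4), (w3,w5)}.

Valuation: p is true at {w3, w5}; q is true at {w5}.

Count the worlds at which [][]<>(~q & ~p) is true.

4

w1: successors {w2, w3, w5}; []<>(~q & ~p) there: w2:T, w3:F, w5:T. ✗
w2: no successors, so [][]<>(~q & ~p) holds vacuously. ✓
w3: successors {w4, w5}; []<>(~q & ~p) there: w4:T, w5:T. ✓
w4: no successors, so [][]<>(~q & ~p) holds vacuously. ✓
w5: no successors, so [][]<>(~q & ~p) holds vacuously. ✓
Satisfying worlds: {w2, w3, w4, w5}.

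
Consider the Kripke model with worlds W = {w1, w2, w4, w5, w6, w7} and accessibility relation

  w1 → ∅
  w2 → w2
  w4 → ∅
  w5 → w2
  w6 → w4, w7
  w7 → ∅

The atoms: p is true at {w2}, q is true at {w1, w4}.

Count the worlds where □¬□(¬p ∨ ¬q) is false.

3

w1: no successors, so □¬□(¬p ∨ ¬q) holds vacuously. ✓
w2: successors {w2}; ¬□(¬p ∨ ¬q) there: w2:F. ✗
w4: no successors, so □¬□(¬p ∨ ¬q) holds vacuously. ✓
w5: successors {w2}; ¬□(¬p ∨ ¬q) there: w2:F. ✗
w6: successors {w4, w7}; ¬□(¬p ∨ ¬q) there: w4:F, w7:F. ✗
w7: no successors, so □¬□(¬p ∨ ¬q) holds vacuously. ✓
Satisfying worlds: {w1, w4, w7}.
So □¬□(¬p ∨ ¬q) fails at the other 3 worlds.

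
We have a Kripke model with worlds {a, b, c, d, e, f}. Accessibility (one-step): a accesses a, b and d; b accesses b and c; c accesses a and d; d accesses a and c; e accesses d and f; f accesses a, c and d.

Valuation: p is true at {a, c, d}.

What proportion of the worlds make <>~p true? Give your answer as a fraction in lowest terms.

1/2

a: successors {a, b, d}; ~p there: a:F, b:T, d:F. ✓
b: successors {b, c}; ~p there: b:T, c:F. ✓
c: successors {a, d}; ~p there: a:F, d:F. ✗
d: successors {a, c}; ~p there: a:F, c:F. ✗
e: successors {d, f}; ~p there: d:F, f:T. ✓
f: successors {a, c, d}; ~p there: a:F, c:F, d:F. ✗
That's 3 of 6 worlds, so 3/6 = 1/2.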